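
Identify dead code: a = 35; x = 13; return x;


a is assigned but never read
Dead: 'a = 35'


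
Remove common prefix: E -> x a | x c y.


Common prefix: 'x'
Factored: E -> x E', E' -> a | c y


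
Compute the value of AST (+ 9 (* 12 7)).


Evaluate inner: (* 12 7) = 84
Evaluate root: (+ 9 84) = 93
Result: 93


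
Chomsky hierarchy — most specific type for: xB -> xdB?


LHS has context (more than one symbol) and |LHS| ≤ |RHS|
Classification: Type 1 (Context-Sensitive)


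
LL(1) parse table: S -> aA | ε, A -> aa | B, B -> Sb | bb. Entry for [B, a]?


For [B, a]: 'a' ∈ FIRST(Sb)
Entry: B -> Sb


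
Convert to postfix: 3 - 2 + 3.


Left to right (same or higher precedence on left)
Postfix: 3 2 - 3 +


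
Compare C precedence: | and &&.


'|' is bitwise OR (level 3); '&&' is logical AND (level 2)
Higher level binds tighter
'|' has higher precedence than '&&'


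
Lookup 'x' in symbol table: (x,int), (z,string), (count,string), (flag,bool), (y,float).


Lookup 'x' → type int


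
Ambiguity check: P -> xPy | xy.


balanced x^n…y^n: each string has a unique parse
Unambiguous


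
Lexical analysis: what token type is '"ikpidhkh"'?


Pattern: double-quoted sequence
Type: STRING_LITERAL


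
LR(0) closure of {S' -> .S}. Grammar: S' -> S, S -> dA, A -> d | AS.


Start: S' -> .S
For each item with dot before a nonterminal B, add B -> .γ for every B-production
Closure: [S' -> .S, S -> .dA]


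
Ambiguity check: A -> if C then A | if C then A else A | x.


dangling else: 'if C then if C then x else x' parses two ways
Ambiguous


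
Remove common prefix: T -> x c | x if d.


Common prefix: 'x'
Factored: T -> x T', T' -> c | if d


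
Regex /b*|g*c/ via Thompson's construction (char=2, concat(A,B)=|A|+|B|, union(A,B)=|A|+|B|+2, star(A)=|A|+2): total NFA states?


Syntax tree has 3 char leaf(s), 1 union(s), 2 star(s)
chars contribute 3×2 = 6; each union adds +2; each star adds +2
Total: 6 + 2 + 4 = 12 states


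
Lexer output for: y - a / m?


Scan left to right, longest-match per lexeme
Tokens: ID(y), OP(-), ID(a), OP(/), ID(m)


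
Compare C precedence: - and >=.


'-' is additive (level 9); '>=' is relational (level 7)
Higher level binds tighter
'-' has higher precedence than '>='


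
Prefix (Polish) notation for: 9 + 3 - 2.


left-to-right (same/higher precedence on left): tree is (- (+ 9 3) 2)
Prefix: - + 9 3 2


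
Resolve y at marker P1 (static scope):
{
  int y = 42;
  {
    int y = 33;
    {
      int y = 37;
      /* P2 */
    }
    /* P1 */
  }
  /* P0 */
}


y declared in the same block as P1
y = 33


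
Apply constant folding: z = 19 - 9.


19 - 9 = 10 at compile time
Optimized: z = 10


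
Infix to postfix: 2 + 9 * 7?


* has higher precedence, evaluate 9*7 first
Postfix: 2 9 7 * +


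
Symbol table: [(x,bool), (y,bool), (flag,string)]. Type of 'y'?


Lookup 'y' → type bool


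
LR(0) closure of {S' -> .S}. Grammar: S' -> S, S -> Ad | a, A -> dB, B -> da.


Start: S' -> .S
For each item with dot before a nonterminal B, add B -> .γ for every B-production
Closure: [S' -> .S, S -> .Ad, S -> .a, A -> .dB]


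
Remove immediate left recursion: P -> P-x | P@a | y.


Left-recursive alternatives: P-x, P@a; non-recursive: y
Introduce P': P -> yP', P' -> -xP' | @aP' | ε


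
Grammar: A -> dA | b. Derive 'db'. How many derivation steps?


Derivation: A => dA => db
Steps: 2


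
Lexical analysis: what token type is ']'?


Pattern: delimiter/punctuation
Type: PUNCTUATION


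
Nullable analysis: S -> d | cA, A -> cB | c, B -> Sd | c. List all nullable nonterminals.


A nonterminal is nullable iff some alternative derives ε (directly, or every symbol in it is nullable)
Nullable: {}


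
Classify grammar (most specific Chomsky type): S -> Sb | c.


Left-linear: every RHS is a terminal or one nonterminal followed by a terminal
Classification: Type 3 (Regular)


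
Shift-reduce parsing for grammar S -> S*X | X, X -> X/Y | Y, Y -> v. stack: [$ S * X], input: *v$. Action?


handle 'S*X' on top; lookahead ∈ FOLLOW(S) = {*, $}
Action: reduce (S -> S*X)


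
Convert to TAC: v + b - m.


Break into single-operator statements:
t1 = v + b
t2 = t1 - m


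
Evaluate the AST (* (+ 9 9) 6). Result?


Evaluate inner: (+ 9 9) = 18
Evaluate root: (* 18 6) = 108
Result: 108


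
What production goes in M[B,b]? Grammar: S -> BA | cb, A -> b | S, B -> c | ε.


For [B, b]: ε is nullable and 'b' ∈ FOLLOW(B)
Entry: B -> ε


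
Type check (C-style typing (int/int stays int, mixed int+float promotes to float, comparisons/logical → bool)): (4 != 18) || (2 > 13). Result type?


Operand types: bool || bool
Rule: logical operators take bool operands and yield bool
Result type: bool


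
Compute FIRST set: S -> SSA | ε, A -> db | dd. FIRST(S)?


Per alternative of S: FIRST(SSA) = {d}; FIRST(ε) = {ε}
FIRST(S) = {d, ε}


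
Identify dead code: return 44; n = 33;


statement follows a return and is unreachable
Dead: 'n = 33'


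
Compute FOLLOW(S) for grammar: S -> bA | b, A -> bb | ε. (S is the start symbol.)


$ ∈ FOLLOW(S). For each A -> αBβ: add FIRST(β)\{ε} to FOLLOW(B); if β nullable, add FOLLOW(A).
FOLLOW(S) = {$}


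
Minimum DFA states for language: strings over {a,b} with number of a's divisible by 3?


Track (count of a) mod 3: states 0..2, accept at 0
Minimal DFA: 3 states


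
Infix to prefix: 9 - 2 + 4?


left-to-right (same/higher precedence on left): tree is (+ (- 9 2) 4)
Prefix: + - 9 2 4


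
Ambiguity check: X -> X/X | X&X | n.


'n/n&n' has two parse trees (no precedence encoded between / and &)
Ambiguous


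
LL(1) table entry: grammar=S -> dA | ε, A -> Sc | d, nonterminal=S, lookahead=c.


For [S, c]: ε is nullable and 'c' ∈ FOLLOW(S)
Entry: S -> ε


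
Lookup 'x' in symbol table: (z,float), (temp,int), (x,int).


Lookup 'x' → type int


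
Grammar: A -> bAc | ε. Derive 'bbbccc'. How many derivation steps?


Derivation: A => bAc => bbAcc => bbbAccc => bbbccc
Steps: 4


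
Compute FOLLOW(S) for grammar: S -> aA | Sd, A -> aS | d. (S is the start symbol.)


$ ∈ FOLLOW(S). For each A -> αBβ: add FIRST(β)\{ε} to FOLLOW(B); if β nullable, add FOLLOW(A).
FOLLOW(S) = {$, d}


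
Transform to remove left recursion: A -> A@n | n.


Left-recursive alternatives: A@n; non-recursive: n
Introduce A': A -> nA', A' -> @nA' | ε


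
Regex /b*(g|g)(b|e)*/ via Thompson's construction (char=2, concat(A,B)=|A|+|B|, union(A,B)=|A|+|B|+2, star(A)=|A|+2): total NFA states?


Syntax tree has 5 char leaf(s), 2 union(s), 2 star(s)
chars contribute 5×2 = 10; each union adds +2; each star adds +2
Total: 10 + 4 + 4 = 18 states


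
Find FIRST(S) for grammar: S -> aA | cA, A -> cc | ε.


Per alternative of S: FIRST(aA) = {a}; FIRST(cA) = {c}
FIRST(S) = {a, c}


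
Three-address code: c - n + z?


Break into single-operator statements:
t1 = c - n
t2 = t1 + z


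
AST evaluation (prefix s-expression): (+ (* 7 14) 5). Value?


Evaluate inner: (* 7 14) = 98
Evaluate root: (+ 98 5) = 103
Result: 103


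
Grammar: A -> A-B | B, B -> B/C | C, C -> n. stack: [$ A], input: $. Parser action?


start symbol A on stack, input exhausted
Action: accept


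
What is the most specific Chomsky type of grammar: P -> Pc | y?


Left-linear: every RHS is a terminal or one nonterminal followed by a terminal
Classification: Type 3 (Regular)


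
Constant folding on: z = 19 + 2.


19 + 2 = 21 at compile time
Optimized: z = 21


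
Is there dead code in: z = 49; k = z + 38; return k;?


z is read by k's definition; k is returned
No dead code


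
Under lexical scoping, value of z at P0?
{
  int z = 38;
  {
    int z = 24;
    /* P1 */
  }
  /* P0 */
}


z declared in the same block as P0
z = 38


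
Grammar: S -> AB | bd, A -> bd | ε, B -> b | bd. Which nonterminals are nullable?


A nonterminal is nullable iff some alternative derives ε (directly, or every symbol in it is nullable)
Nullable: {A}


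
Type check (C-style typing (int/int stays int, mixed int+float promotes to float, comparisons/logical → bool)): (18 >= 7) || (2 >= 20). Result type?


Operand types: bool || bool
Rule: logical operators take bool operands and yield bool
Result type: bool


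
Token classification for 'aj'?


Pattern: letter/underscore followed by alphanumerics, not a keyword
Type: IDENTIFIER


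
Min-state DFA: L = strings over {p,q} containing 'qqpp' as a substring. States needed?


KMP-style automaton: 4 progress states + 1 absorbing accept = 5
Minimal DFA: 5 states


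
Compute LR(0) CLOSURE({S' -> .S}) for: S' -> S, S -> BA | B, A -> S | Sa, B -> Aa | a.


Start: S' -> .S
For each item with dot before a nonterminal B, add B -> .γ for every B-production
Closure: [S' -> .S, S -> .BA, S -> .B, B -> .Aa, B -> .a, A -> .S, A -> .Sa]


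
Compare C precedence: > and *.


'*' is multiplicative (level 10); '>' is relational (level 7)
Higher level binds tighter
'*' has higher precedence than '>'


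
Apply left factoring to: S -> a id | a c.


Common prefix: 'a'
Factored: S -> a S', S' -> id | c


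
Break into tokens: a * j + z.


Scan left to right, longest-match per lexeme
Tokens: ID(a), OP(*), ID(j), OP(+), ID(z)


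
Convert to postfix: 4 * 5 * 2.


Left to right (same or higher precedence on left)
Postfix: 4 5 * 2 *


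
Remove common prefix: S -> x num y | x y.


Common prefix: 'x'
Factored: S -> x S', S' -> num y | y


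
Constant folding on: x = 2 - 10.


2 - 10 = -8 at compile time
Optimized: x = -8


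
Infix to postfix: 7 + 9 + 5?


Left to right (same or higher precedence on left)
Postfix: 7 9 + 5 +


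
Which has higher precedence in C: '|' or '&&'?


'|' is bitwise OR (level 3); '&&' is logical AND (level 2)
Higher level binds tighter
'|' has higher precedence than '&&'


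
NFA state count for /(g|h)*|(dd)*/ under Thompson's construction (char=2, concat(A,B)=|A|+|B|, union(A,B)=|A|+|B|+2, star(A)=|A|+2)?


Syntax tree has 4 char leaf(s), 2 union(s), 2 star(s)
chars contribute 4×2 = 8; each union adds +2; each star adds +2
Total: 8 + 4 + 4 = 16 states


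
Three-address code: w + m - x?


Break into single-operator statements:
t1 = w + m
t2 = t1 - x


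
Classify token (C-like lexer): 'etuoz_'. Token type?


Pattern: letter/underscore followed by alphanumerics, not a keyword
Type: IDENTIFIER


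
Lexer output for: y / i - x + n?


Scan left to right, longest-match per lexeme
Tokens: ID(y), OP(/), ID(i), OP(-), ID(x), OP(+), ID(n)


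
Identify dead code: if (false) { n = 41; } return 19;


condition is constant false, so the whole block is unreachable
Dead: 'if (false) { n = 41; }'


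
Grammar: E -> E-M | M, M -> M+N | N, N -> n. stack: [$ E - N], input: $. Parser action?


'N' (not preceded by M+) is the handle for M -> N
Action: reduce (M -> N)


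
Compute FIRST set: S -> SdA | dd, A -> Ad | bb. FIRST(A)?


Per alternative of A: FIRST(Ad) = {b}; FIRST(bb) = {b}
FIRST(A) = {b}


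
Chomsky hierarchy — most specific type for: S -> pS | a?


Right-linear: every RHS is a terminal or a terminal followed by one nonterminal
Classification: Type 3 (Regular)


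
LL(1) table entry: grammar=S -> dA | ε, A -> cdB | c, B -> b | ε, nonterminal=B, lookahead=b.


For [B, b]: 'b' ∈ FIRST(b)
Entry: B -> b


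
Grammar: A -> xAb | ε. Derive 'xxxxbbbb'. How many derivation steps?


Derivation: A => xAb => xxAbb => xxxAbbb => xxxxAbbbb => xxxxbbbb
Steps: 5


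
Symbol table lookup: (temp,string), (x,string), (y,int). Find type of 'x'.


Lookup 'x' → type string


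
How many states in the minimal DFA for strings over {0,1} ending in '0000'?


Track the longest suffix of input matching a prefix of '0000': 5 classes (prefixes of length 0..4)
Minimal DFA: 5 states


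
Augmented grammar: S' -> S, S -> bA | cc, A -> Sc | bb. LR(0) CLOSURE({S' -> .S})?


Start: S' -> .S
For each item with dot before a nonterminal B, add B -> .γ for every B-production
Closure: [S' -> .S, S -> .bA, S -> .cc]


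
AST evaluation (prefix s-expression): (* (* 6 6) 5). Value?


Evaluate inner: (* 6 6) = 36
Evaluate root: (* 36 5) = 180
Result: 180


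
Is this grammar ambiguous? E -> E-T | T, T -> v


precedence layered via separate nonterminal T: deterministic
Unambiguous


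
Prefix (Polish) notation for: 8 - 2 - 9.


left-to-right (same/higher precedence on left): tree is (- (- 8 2) 9)
Prefix: - - 8 2 9


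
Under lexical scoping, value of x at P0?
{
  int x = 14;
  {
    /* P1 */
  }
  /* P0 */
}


x declared in the same block as P0
x = 14


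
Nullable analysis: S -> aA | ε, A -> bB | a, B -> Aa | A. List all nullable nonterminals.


A nonterminal is nullable iff some alternative derives ε (directly, or every symbol in it is nullable)
Nullable: {S}


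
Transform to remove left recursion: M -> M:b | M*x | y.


Left-recursive alternatives: M:b, M*x; non-recursive: y
Introduce M': M -> yM', M' -> :bM' | *xM' | ε


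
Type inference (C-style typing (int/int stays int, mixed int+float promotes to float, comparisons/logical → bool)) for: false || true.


Operand types: bool || bool
Rule: logical operators take bool operands and yield bool
Result type: bool


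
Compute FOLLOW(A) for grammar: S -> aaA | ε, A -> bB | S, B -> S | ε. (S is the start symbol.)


$ ∈ FOLLOW(S). For each A -> αBβ: add FIRST(β)\{ε} to FOLLOW(B); if β nullable, add FOLLOW(A).
FOLLOW(A) = {$}


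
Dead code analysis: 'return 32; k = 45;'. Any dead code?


statement follows a return and is unreachable
Dead: 'k = 45'


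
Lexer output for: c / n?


Scan left to right, longest-match per lexeme
Tokens: ID(c), OP(/), ID(n)


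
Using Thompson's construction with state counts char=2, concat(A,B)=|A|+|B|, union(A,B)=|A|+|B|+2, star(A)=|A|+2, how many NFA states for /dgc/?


Syntax tree has 3 char leaf(s), 0 union(s), 0 star(s)
chars contribute 3×2 = 6; each union adds +2; each star adds +2
Total: 6 + 0 + 0 = 6 states


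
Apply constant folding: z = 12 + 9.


12 + 9 = 21 at compile time
Optimized: z = 21


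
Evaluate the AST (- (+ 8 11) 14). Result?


Evaluate inner: (+ 8 11) = 19
Evaluate root: (- 19 14) = 5
Result: 5


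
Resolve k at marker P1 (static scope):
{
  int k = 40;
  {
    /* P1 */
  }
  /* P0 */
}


P1's block does not declare k; resolves to the enclosing declaration at depth 0
k = 40


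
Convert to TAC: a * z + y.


Break into single-operator statements:
t1 = a * z
t2 = t1 + y


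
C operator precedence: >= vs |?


'>=' is relational (level 7); '|' is bitwise OR (level 3)
Higher level binds tighter
'>=' has higher precedence than '|'


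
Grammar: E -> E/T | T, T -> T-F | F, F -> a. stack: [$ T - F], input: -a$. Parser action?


handle 'T-F' on top
Action: reduce (T -> T-F)


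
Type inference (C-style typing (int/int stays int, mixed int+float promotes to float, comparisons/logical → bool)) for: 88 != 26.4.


Operand types: int != float
Rule: comparison yields bool
Result type: bool


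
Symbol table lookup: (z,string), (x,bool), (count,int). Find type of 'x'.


Lookup 'x' → type bool


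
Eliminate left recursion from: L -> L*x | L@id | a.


Left-recursive alternatives: L*x, L@id; non-recursive: a
Introduce L': L -> aL', L' -> *xL' | @idL' | ε


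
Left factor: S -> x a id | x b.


Common prefix: 'x'
Factored: S -> x S', S' -> a id | b


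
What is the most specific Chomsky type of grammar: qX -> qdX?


LHS has context (more than one symbol) and |LHS| ≤ |RHS|
Classification: Type 1 (Context-Sensitive)


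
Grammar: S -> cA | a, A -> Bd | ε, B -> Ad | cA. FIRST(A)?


Per alternative of A: FIRST(Bd) = {c, d}; FIRST(ε) = {ε}
FIRST(A) = {c, d, ε}


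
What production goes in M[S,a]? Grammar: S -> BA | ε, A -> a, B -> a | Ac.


For [S, a]: 'a' ∈ FIRST(BA)
Entry: S -> BA


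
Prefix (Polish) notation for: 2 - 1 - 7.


left-to-right (same/higher precedence on left): tree is (- (- 2 1) 7)
Prefix: - - 2 1 7


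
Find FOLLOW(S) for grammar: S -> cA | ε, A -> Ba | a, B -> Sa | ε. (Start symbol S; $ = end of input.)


$ ∈ FOLLOW(S). For each A -> αBβ: add FIRST(β)\{ε} to FOLLOW(B); if β nullable, add FOLLOW(A).
FOLLOW(S) = {$, a}


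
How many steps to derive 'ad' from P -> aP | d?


Derivation: P => aP => ad
Steps: 2


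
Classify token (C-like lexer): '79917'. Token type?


Pattern: digits only
Type: INTEGER_LITERAL


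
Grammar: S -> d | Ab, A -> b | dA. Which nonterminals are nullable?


A nonterminal is nullable iff some alternative derives ε (directly, or every symbol in it is nullable)
Nullable: {}


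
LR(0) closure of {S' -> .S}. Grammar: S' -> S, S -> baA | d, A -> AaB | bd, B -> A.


Start: S' -> .S
For each item with dot before a nonterminal B, add B -> .γ for every B-production
Closure: [S' -> .S, S -> .baA, S -> .d]


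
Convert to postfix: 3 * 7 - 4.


Left to right (same or higher precedence on left)
Postfix: 3 7 * 4 -


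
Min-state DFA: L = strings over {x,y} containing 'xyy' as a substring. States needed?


KMP-style automaton: 3 progress states + 1 absorbing accept = 4
Minimal DFA: 4 states


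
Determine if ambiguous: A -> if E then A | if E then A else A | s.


dangling else: 'if E then if E then s else s' parses two ways
Ambiguous


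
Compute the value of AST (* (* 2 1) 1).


Evaluate inner: (* 2 1) = 2
Evaluate root: (* 2 1) = 2
Result: 2


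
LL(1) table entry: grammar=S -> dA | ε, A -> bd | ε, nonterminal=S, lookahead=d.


For [S, d]: 'd' ∈ FIRST(dA)
Entry: S -> dA


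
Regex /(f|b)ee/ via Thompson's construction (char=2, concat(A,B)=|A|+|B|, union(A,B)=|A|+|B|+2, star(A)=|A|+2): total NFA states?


Syntax tree has 4 char leaf(s), 1 union(s), 0 star(s)
chars contribute 4×2 = 8; each union adds +2; each star adds +2
Total: 8 + 2 + 0 = 10 states


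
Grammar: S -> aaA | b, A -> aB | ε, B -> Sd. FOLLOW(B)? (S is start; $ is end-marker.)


$ ∈ FOLLOW(S). For each A -> αBβ: add FIRST(β)\{ε} to FOLLOW(B); if β nullable, add FOLLOW(A).
FOLLOW(B) = {$, d}


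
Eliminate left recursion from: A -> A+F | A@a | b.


Left-recursive alternatives: A+F, A@a; non-recursive: b
Introduce A': A -> bA', A' -> +FA' | @aA' | ε


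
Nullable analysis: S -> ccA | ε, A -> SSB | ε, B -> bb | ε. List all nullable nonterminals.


A nonterminal is nullable iff some alternative derives ε (directly, or every symbol in it is nullable)
Nullable: {A, B, S}


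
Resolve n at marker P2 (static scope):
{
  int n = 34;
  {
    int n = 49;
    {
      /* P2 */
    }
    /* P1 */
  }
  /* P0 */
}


P2's block does not declare n; resolves to the enclosing declaration at depth 1
n = 49


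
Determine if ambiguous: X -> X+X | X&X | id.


'id+id&id' has two parse trees (no precedence encoded between + and &)
Ambiguous


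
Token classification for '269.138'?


Pattern: digits with a decimal point
Type: FLOAT_LITERAL


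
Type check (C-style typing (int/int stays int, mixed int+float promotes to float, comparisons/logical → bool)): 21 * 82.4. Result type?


Operand types: int * float
Rule: mixed int/float promotes to float; int/int stays int
Result type: float


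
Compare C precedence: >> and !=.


'>>' is shift (level 8); '!=' is equality (level 6)
Higher level binds tighter
'>>' has higher precedence than '!='


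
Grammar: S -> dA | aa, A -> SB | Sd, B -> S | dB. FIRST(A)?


Per alternative of A: FIRST(SB) = {a, d}; FIRST(Sd) = {a, d}
FIRST(A) = {a, d}


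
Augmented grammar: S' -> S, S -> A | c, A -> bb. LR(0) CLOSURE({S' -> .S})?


Start: S' -> .S
For each item with dot before a nonterminal B, add B -> .γ for every B-production
Closure: [S' -> .S, S -> .A, S -> .c, A -> .bb]


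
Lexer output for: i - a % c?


Scan left to right, longest-match per lexeme
Tokens: ID(i), OP(-), ID(a), OP(%), ID(c)


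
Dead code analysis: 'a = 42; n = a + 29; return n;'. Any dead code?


a is read by n's definition; n is returned
No dead code


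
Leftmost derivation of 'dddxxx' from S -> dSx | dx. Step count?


Derivation: S => dSx => ddSxx => dddxxx
Steps: 3


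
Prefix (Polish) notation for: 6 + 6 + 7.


left-to-right (same/higher precedence on left): tree is (+ (+ 6 6) 7)
Prefix: + + 6 6 7


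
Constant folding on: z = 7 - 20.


7 - 20 = -13 at compile time
Optimized: z = -13


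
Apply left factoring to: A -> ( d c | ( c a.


Common prefix: '('
Factored: A -> ( A', A' -> d c | c a


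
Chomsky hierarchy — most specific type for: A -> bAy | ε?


Single nonterminal LHS, but b^n y^n is not regular
Classification: Type 2 (Context-Free)


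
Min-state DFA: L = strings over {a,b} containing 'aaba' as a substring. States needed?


KMP-style automaton: 4 progress states + 1 absorbing accept = 5
Minimal DFA: 5 states


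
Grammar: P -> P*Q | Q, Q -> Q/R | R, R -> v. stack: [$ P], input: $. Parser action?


start symbol P on stack, input exhausted
Action: accept


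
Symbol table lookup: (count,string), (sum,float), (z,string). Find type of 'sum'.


Lookup 'sum' → type float


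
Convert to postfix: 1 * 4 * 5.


Left to right (same or higher precedence on left)
Postfix: 1 4 * 5 *


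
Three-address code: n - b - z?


Break into single-operator statements:
t1 = n - b
t2 = t1 - z


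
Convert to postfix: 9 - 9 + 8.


Left to right (same or higher precedence on left)
Postfix: 9 9 - 8 +


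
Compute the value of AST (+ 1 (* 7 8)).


Evaluate inner: (* 7 8) = 56
Evaluate root: (+ 1 56) = 57
Result: 57


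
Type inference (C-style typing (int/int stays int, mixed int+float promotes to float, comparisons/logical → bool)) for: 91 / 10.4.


Operand types: int / float
Rule: mixed int/float promotes to float; int/int stays int
Result type: float


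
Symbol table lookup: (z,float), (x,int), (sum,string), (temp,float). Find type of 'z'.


Lookup 'z' → type float


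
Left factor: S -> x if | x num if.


Common prefix: 'x'
Factored: S -> x S', S' -> if | num if


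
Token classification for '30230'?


Pattern: digits only
Type: INTEGER_LITERAL


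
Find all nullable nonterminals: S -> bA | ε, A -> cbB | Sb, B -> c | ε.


A nonterminal is nullable iff some alternative derives ε (directly, or every symbol in it is nullable)
Nullable: {B, S}


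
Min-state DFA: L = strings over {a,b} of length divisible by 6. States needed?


Track length mod 6: states 0..5, accept at 0
Minimal DFA: 6 states


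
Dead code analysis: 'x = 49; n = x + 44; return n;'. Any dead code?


x is read by n's definition; n is returned
No dead code


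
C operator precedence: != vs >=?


'>=' is relational (level 7); '!=' is equality (level 6)
Higher level binds tighter
'>=' has higher precedence than '!='


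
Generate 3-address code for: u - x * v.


Break into single-operator statements:
t1 = x * v
t2 = u - t1


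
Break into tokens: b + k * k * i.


Scan left to right, longest-match per lexeme
Tokens: ID(b), OP(+), ID(k), OP(*), ID(k), OP(*), ID(i)


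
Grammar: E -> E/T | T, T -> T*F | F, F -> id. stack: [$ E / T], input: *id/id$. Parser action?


'*' can extend T; shift to build T -> T*F
Action: shift


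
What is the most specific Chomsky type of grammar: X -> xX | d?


Right-linear: every RHS is a terminal or a terminal followed by one nonterminal
Classification: Type 3 (Regular)


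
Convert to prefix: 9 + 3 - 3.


left-to-right (same/higher precedence on left): tree is (- (+ 9 3) 3)
Prefix: - + 9 3 3


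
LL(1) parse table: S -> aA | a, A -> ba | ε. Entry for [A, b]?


For [A, b]: 'b' ∈ FIRST(ba)
Entry: A -> ba


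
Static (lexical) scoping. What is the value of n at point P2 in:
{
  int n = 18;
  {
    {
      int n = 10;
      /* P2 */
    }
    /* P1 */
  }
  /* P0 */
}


n declared in the same block as P2
n = 10


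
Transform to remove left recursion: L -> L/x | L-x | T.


Left-recursive alternatives: L/x, L-x; non-recursive: T
Introduce L': L -> TL', L' -> /xL' | -xL' | ε


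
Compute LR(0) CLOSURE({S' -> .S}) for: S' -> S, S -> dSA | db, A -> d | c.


Start: S' -> .S
For each item with dot before a nonterminal B, add B -> .γ for every B-production
Closure: [S' -> .S, S -> .dSA, S -> .db]


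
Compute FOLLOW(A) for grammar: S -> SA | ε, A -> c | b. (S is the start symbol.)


$ ∈ FOLLOW(S). For each A -> αBβ: add FIRST(β)\{ε} to FOLLOW(B); if β nullable, add FOLLOW(A).
FOLLOW(A) = {$, b, c}


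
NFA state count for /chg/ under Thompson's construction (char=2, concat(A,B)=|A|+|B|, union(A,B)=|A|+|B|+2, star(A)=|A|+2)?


Syntax tree has 3 char leaf(s), 0 union(s), 0 star(s)
chars contribute 3×2 = 6; each union adds +2; each star adds +2
Total: 6 + 0 + 0 = 6 states


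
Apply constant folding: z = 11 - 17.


11 - 17 = -6 at compile time
Optimized: z = -6


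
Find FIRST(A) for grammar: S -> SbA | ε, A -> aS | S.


Per alternative of A: FIRST(aS) = {a}; FIRST(S) = {b, ε}
FIRST(A) = {a, b, ε}


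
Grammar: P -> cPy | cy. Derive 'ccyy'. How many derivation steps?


Derivation: P => cPy => ccyy
Steps: 2


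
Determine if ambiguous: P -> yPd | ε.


balanced y^n…d^n: each string has a unique parse
Unambiguous


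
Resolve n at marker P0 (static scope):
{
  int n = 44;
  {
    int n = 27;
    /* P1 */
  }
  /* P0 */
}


n declared in the same block as P0
n = 44


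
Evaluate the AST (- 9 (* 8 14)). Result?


Evaluate inner: (* 8 14) = 112
Evaluate root: (- 9 112) = -103
Result: -103


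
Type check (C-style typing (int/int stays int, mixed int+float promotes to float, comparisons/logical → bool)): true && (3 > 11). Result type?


Operand types: bool && bool
Rule: logical operators take bool operands and yield bool
Result type: bool


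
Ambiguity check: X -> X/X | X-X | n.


'n/n-n' has two parse trees (no precedence encoded between / and -)
Ambiguous


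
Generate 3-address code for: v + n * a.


Break into single-operator statements:
t1 = n * a
t2 = v + t1


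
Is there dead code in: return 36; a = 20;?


statement follows a return and is unreachable
Dead: 'a = 20'


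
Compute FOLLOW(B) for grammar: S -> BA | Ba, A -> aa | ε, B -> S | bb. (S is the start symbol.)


$ ∈ FOLLOW(S). For each A -> αBβ: add FIRST(β)\{ε} to FOLLOW(B); if β nullable, add FOLLOW(A).
FOLLOW(B) = {$, a}


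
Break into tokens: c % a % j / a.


Scan left to right, longest-match per lexeme
Tokens: ID(c), OP(%), ID(a), OP(%), ID(j), OP(/), ID(a)


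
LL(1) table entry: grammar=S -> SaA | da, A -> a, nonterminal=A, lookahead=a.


For [A, a]: 'a' ∈ FIRST(a)
Entry: A -> a


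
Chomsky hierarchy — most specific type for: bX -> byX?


LHS has context (more than one symbol) and |LHS| ≤ |RHS|
Classification: Type 1 (Context-Sensitive)


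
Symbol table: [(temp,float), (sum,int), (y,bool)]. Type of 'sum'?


Lookup 'sum' → type int


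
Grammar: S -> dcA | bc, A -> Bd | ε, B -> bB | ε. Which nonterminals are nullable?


A nonterminal is nullable iff some alternative derives ε (directly, or every symbol in it is nullable)
Nullable: {A, B}


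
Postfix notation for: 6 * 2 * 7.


Left to right (same or higher precedence on left)
Postfix: 6 2 * 7 *


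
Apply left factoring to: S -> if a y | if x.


Common prefix: 'if'
Factored: S -> if S', S' -> a y | x


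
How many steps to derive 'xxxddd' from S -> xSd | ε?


Derivation: S => xSd => xxSdd => xxxSddd => xxxddd
Steps: 4


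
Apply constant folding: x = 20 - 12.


20 - 12 = 8 at compile time
Optimized: x = 8


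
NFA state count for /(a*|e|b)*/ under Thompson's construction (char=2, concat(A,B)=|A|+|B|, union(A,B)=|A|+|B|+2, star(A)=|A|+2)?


Syntax tree has 3 char leaf(s), 2 union(s), 2 star(s)
chars contribute 3×2 = 6; each union adds +2; each star adds +2
Total: 6 + 4 + 4 = 14 states


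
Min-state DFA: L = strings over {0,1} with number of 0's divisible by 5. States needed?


Track (count of 0) mod 5: states 0..4, accept at 0
Minimal DFA: 5 states


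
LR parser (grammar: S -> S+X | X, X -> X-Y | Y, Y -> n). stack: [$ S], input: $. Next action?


start symbol S on stack, input exhausted
Action: accept


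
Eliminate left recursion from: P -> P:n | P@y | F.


Left-recursive alternatives: P:n, P@y; non-recursive: F
Introduce P': P -> FP', P' -> :nP' | @yP' | ε


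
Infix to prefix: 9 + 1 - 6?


left-to-right (same/higher precedence on left): tree is (- (+ 9 1) 6)
Prefix: - + 9 1 6


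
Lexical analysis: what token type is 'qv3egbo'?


Pattern: letter/underscore followed by alphanumerics, not a keyword
Type: IDENTIFIER


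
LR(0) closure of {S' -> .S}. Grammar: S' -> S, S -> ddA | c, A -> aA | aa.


Start: S' -> .S
For each item with dot before a nonterminal B, add B -> .γ for every B-production
Closure: [S' -> .S, S -> .ddA, S -> .c]


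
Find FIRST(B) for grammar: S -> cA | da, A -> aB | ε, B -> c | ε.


Per alternative of B: FIRST(c) = {c}; FIRST(ε) = {ε}
FIRST(B) = {c, ε}


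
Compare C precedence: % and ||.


'%' is multiplicative (level 10); '||' is logical OR (level 1)
Higher level binds tighter
'%' has higher precedence than '||'


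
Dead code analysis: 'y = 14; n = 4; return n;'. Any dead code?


y is assigned but never read
Dead: 'y = 14'


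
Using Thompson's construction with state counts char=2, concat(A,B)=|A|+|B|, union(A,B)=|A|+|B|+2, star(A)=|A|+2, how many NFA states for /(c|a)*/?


Syntax tree has 2 char leaf(s), 1 union(s), 1 star(s)
chars contribute 2×2 = 4; each union adds +2; each star adds +2
Total: 4 + 2 + 2 = 8 states


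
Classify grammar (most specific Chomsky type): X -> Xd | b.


Left-linear: every RHS is a terminal or one nonterminal followed by a terminal
Classification: Type 3 (Regular)


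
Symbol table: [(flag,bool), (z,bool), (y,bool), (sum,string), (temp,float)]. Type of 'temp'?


Lookup 'temp' → type float


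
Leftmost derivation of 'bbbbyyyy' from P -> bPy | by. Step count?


Derivation: P => bPy => bbPyy => bbbPyyy => bbbbyyyy
Steps: 4


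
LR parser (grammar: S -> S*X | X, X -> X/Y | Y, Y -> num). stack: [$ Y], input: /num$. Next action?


'Y' (not preceded by X/) is the handle for X -> Y
Action: reduce (X -> Y)


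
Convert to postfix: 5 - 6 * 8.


* has higher precedence, evaluate 6*8 first
Postfix: 5 6 8 * -


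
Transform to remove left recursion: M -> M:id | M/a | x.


Left-recursive alternatives: M:id, M/a; non-recursive: x
Introduce M': M -> xM', M' -> :idM' | /aM' | ε


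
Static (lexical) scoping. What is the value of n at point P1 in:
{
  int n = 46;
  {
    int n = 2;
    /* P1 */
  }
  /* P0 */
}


n declared in the same block as P1
n = 2


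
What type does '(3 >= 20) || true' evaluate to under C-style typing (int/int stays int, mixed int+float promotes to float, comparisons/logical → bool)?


Operand types: bool || bool
Rule: logical operators take bool operands and yield bool
Result type: bool


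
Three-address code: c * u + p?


Break into single-operator statements:
t1 = c * u
t2 = t1 + p


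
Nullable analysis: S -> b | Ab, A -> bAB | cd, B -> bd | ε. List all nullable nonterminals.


A nonterminal is nullable iff some alternative derives ε (directly, or every symbol in it is nullable)
Nullable: {B}


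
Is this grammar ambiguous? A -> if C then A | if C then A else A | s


dangling else: 'if C then if C then s else s' parses two ways
Ambiguous


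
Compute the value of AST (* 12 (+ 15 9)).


Evaluate inner: (+ 15 9) = 24
Evaluate root: (* 12 24) = 288
Result: 288


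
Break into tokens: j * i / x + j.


Scan left to right, longest-match per lexeme
Tokens: ID(j), OP(*), ID(i), OP(/), ID(x), OP(+), ID(j)


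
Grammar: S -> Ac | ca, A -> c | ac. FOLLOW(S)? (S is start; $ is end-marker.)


$ ∈ FOLLOW(S). For each A -> αBβ: add FIRST(β)\{ε} to FOLLOW(B); if β nullable, add FOLLOW(A).
FOLLOW(S) = {$}


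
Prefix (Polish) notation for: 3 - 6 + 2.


left-to-right (same/higher precedence on left): tree is (+ (- 3 6) 2)
Prefix: + - 3 6 2


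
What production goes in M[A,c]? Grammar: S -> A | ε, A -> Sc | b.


For [A, c]: 'c' ∈ FIRST(Sc)
Entry: A -> Sc


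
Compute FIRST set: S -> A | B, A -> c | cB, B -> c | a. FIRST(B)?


Per alternative of B: FIRST(c) = {c}; FIRST(a) = {a}
FIRST(B) = {a, c}


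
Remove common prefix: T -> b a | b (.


Common prefix: 'b'
Factored: T -> b T', T' -> a | (


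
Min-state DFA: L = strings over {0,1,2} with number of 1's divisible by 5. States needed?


Track (count of 1) mod 5: states 0..4, accept at 0
Minimal DFA: 5 states


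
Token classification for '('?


Pattern: delimiter/punctuation
Type: PUNCTUATION


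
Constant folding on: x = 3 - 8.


3 - 8 = -5 at compile time
Optimized: x = -5


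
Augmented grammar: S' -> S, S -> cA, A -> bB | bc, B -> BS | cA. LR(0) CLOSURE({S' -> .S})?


Start: S' -> .S
For each item with dot before a nonterminal B, add B -> .γ for every B-production
Closure: [S' -> .S, S -> .cA]


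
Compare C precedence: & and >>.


'>>' is shift (level 8); '&' is bitwise AND (level 5)
Higher level binds tighter
'>>' has higher precedence than '&'


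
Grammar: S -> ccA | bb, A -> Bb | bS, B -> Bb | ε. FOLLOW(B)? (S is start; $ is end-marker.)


$ ∈ FOLLOW(S). For each A -> αBβ: add FIRST(β)\{ε} to FOLLOW(B); if β nullable, add FOLLOW(A).
FOLLOW(B) = {b}


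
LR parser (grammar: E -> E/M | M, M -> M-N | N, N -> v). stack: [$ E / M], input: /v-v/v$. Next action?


handle 'E/M' on top; lookahead ∈ FOLLOW(E) = {/, $}
Action: reduce (E -> E/M)


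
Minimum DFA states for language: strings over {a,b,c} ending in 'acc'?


Track the longest suffix of input matching a prefix of 'acc': 4 classes (prefixes of length 0..3)
Minimal DFA: 4 states


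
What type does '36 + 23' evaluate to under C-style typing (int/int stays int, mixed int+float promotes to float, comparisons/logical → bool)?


Operand types: int + int
Rule: mixed int/float promotes to float; int/int stays int
Result type: int


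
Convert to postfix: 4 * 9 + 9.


Left to right (same or higher precedence on left)
Postfix: 4 9 * 9 +


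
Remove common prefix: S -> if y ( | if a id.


Common prefix: 'if'
Factored: S -> if S', S' -> y ( | a id


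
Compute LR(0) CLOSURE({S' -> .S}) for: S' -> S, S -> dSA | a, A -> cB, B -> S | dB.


Start: S' -> .S
For each item with dot before a nonterminal B, add B -> .γ for every B-production
Closure: [S' -> .S, S -> .dSA, S -> .a]


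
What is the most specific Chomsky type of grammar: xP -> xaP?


LHS has context (more than one symbol) and |LHS| ≤ |RHS|
Classification: Type 1 (Context-Sensitive)


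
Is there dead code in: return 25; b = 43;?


statement follows a return and is unreachable
Dead: 'b = 43'


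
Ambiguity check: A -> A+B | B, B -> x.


precedence layered via separate nonterminal B: deterministic
Unambiguous


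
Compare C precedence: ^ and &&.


'^' is bitwise XOR (level 4); '&&' is logical AND (level 2)
Higher level binds tighter
'^' has higher precedence than '&&'


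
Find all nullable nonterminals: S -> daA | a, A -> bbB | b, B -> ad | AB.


A nonterminal is nullable iff some alternative derives ε (directly, or every symbol in it is nullable)
Nullable: {}


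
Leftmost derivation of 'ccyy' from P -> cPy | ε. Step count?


Derivation: P => cPy => ccPyy => ccyy
Steps: 3


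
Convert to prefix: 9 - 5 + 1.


left-to-right (same/higher precedence on left): tree is (+ (- 9 5) 1)
Prefix: + - 9 5 1


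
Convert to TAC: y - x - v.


Break into single-operator statements:
t1 = y - x
t2 = t1 - v


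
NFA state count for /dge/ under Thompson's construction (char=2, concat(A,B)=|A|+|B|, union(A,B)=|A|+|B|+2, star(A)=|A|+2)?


Syntax tree has 3 char leaf(s), 0 union(s), 0 star(s)
chars contribute 3×2 = 6; each union adds +2; each star adds +2
Total: 6 + 0 + 0 = 6 states


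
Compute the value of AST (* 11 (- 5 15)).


Evaluate inner: (- 5 15) = -10
Evaluate root: (* 11 -10) = -110
Result: -110


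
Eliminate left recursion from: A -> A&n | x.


Left-recursive alternatives: A&n; non-recursive: x
Introduce A': A -> xA', A' -> &nA' | ε


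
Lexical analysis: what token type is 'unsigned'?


Pattern: reserved word
Type: KEYWORD


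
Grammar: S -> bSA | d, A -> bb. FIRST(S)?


Per alternative of S: FIRST(bSA) = {b}; FIRST(d) = {d}
FIRST(S) = {b, d}


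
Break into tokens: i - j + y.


Scan left to right, longest-match per lexeme
Tokens: ID(i), OP(-), ID(j), OP(+), ID(y)


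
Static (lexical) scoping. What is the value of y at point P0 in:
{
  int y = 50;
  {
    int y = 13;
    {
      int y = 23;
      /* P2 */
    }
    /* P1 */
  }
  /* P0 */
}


y declared in the same block as P0
y = 50


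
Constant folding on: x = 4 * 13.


4 * 13 = 52 at compile time
Optimized: x = 52


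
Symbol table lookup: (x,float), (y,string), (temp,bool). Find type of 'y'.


Lookup 'y' → type string


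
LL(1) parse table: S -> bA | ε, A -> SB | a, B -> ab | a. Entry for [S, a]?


For [S, a]: ε is nullable and 'a' ∈ FOLLOW(S)
Entry: S -> ε


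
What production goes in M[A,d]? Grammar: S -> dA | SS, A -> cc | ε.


For [A, d]: ε is nullable and 'd' ∈ FOLLOW(A)
Entry: A -> ε


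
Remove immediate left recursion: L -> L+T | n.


Left-recursive alternatives: L+T; non-recursive: n
Introduce L': L -> nL', L' -> +TL' | ε


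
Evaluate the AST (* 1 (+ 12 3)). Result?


Evaluate inner: (+ 12 3) = 15
Evaluate root: (* 1 15) = 15
Result: 15


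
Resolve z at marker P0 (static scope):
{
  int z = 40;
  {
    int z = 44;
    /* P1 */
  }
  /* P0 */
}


z declared in the same block as P0
z = 40


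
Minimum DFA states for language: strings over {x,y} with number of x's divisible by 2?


Track (count of x) mod 2: states 0..1, accept at 0
Minimal DFA: 2 states


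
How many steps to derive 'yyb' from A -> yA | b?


Derivation: A => yA => yyA => yyb
Steps: 3


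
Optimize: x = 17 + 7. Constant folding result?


17 + 7 = 24 at compile time
Optimized: x = 24


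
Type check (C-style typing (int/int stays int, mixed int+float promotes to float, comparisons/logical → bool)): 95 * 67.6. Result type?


Operand types: int * float
Rule: mixed int/float promotes to float; int/int stays int
Result type: float


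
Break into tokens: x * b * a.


Scan left to right, longest-match per lexeme
Tokens: ID(x), OP(*), ID(b), OP(*), ID(a)


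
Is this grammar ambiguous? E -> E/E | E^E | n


'n/n^n' has two parse trees (no precedence encoded between / and ^)
Ambiguous


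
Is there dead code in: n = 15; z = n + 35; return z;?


n is read by z's definition; z is returned
No dead code
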